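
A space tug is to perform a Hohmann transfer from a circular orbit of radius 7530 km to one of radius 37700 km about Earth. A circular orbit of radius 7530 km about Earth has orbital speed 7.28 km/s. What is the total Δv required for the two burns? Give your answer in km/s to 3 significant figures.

From the circular-orbit relation v² = μ/r at r = 7530 km: μ = v²r = (7.28)² × 7530 = 3.99078×10^5 km³/s².
Transfer-ellipse semi-major axis a_t = (r₁ + r₂)/2 = (7530 + 37700)/2 = 22615 km.
At r₁ the circular-orbit speed is v₁ = √(μ/r₁) = 7.2800 km/s.
On the transfer ellipse at r₁, v² = μ(2/r − 1/a) gives v_p = √[μ(2/r₁ − 1/a_t)] = 9.3995 km/s.
First burn Δv₁ = |v_p − v₁| = 2.1195 km/s.
At r₂, v₂ = √(μ/r₂) = 3.2536 km/s.
Transfer-orbit speed at r₂: v_a = √[μ(2/r₂ − 1/a_t)] = 1.8774 km/s.
Second burn Δv₂ = |v₂ − v_a| = 1.3762 km/s.
Δv = Δv₁ + Δv₂ = 2.1195 + 1.3762 = 3.496 km/s.

Δv = 3.50 km/s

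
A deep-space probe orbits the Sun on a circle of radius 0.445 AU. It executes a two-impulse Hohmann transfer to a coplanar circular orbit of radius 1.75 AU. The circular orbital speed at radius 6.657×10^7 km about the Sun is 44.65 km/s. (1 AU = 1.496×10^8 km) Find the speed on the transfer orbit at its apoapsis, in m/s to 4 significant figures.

v = 14340 m/s

From the circular-orbit relation v² = μ/r at r = 6.657×10^7 km: μ = v²r = (44.65)² × 6.657×10^7 = 1.32715×10^11 km³/s².
In km: r₁ = 0.445 × 1.496×10^8 = 6.6572×10^7 km; r₂ = 1.75 × 1.496×10^8 = 2.618×10^8 km.
The Hohmann ellipse has a_t = (r₁ + r₂)/2 = 1.64186×10^8 km.
The apoapsis of the transfer ellipse is at r = 2.618×10^8 km.
Vis-viva: v = √[μ(2/r − 1/a_t)] = √[1.32715×10^11 × (2/2.618×10^8 − 1/1.64186×10^8)] = 14.34 km/s.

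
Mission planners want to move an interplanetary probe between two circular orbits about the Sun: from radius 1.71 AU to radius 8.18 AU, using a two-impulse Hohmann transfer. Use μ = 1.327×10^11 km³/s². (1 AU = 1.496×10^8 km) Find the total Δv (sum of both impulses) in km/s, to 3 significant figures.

Δv = 10.8 km/s

In km: r₁ = 1.71 × 1.496×10^8 = 2.55816×10^8 km; r₂ = 8.18 × 1.496×10^8 = 1.223728×10^9 km.
The Hohmann ellipse has a_t = (r₁ + r₂)/2 = 7.39772×10^8 km.
Circular speed at r₁: v₁ = √(μ/r₁) = √(1.327×10^11/2.55816×10^8) = 22.776 km/s.
On the transfer ellipse at r₁, vis-viva equation gives v_p = √[μ(2/r₁ − 1/a_t)] = 29.293 km/s.
First burn Δv₁ = |v_p − v₁| = 6.517 km/s.
At r₂, v₂ = √(μ/r₂) = 10.4134 km/s.
Transfer-orbit speed at r₂: v_a = √[μ(2/r₂ − 1/a_t)] = 6.12362 km/s.
Second burn Δv₂ = |v₂ − v_a| = 4.290 km/s.
Δv = Δv₁ + Δv₂ = 6.517 + 4.290 = 10.81 km/s.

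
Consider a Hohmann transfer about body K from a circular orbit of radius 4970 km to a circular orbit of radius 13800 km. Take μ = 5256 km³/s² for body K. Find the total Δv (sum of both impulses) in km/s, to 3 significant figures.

Δv = 0.387 km/s

Semi-major axis of the transfer orbit: a_t = (4970 + 13800)/2 = 9385 km.
Circular speed at r₁: v₁ = √(μ/r₁) = √(5256/4970) = 1.02837 km/s.
On the transfer ellipse at r₁, v² = μ(2/r − 1/a) gives v_p = √[μ(2/r₁ − 1/a_t)] = 1.24702 km/s.
First burn Δv₁ = |v_p − v₁| = 0.21865 km/s.
Circular speed at r₂: v₂ = √(μ/r₂) = 0.61715 km/s.
Transfer-orbit speed at r₂: v_a = √[μ(2/r₂ − 1/a_t)] = 0.44911 km/s.
Second burn Δv₂ = |v₂ − v_a| = 0.16804 km/s.
Δv = Δv₁ + Δv₂ = 0.21865 + 0.16804 = 0.3867 km/s.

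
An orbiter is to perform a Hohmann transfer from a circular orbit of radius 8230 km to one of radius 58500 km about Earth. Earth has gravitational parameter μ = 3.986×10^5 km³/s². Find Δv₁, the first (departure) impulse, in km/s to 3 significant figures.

Δv₁ = 2.26 km/s

The Hohmann ellipse has a_t = (r₁ + r₂)/2 = 33365 km.
Circular speed at r = 8230 km: v_c = √(μ/r) = 6.959 km/s.
Transfer-orbit speed at the same r (vis-viva, a = a_t): v_t = √[μ(2/r − 1/a_t)] = 9.215 km/s.
Δv₁ = |v_t − v_c| = |9.215 − 6.959| = 2.256 km/s.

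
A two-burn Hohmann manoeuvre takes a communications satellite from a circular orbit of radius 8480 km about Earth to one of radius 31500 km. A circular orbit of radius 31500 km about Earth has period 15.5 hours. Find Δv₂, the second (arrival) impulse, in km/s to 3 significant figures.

Δv₂ = 1.24 km/s

From Kepler's third law T² = 4π²r³/μ at r = 31500 km, T = 15.5 hours = 15.5 × 3600 s = 55800 s: μ = 4π²r³/T² = 3.96299×10^5 km³/s².
Transfer-ellipse semi-major axis a_t = (r₁ + r₂)/2 = (8480 + 31500)/2 = 19990 km.
On the circular orbit at r = 31500 km, v_c = √(μ/r) = 3.547 km/s.
Vis-viva on the transfer ellipse at r = 31500 km gives v_t = √[μ(2/r − 1/a_t)] = 2.310 km/s.
Δv₂ = |v_t − v_c| = |2.310 − 3.547| = 1.237 km/s.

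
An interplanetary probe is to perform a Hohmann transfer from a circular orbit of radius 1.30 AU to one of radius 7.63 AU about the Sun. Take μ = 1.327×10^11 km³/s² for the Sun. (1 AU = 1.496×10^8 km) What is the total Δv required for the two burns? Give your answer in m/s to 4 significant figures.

Δv = 12990 m/s

In km: r₁ = 1.30 × 1.496×10^8 = 1.9448×10^8 km; r₂ = 7.63 × 1.496×10^8 = 1.141448×10^9 km.
Transfer-ellipse semi-major axis a_t = (r₁ + r₂)/2 = (1.9448×10^8 + 1.141448×10^9)/2 = 6.67964×10^8 km.
At r₁ the circular-orbit speed is v₁ = √(μ/r₁) = 26.1215 km/s.
On the transfer ellipse at r₁, vis-viva gives v_p = √[μ(2/r₁ − 1/a_t)] = 34.1468 km/s.
First burn Δv₁ = |v_p − v₁| = 8.025 km/s.
Circular speed at r₂: v₂ = √(μ/r₂) = 10.782 km/s.
Transfer-orbit speed at r₂: v_a = √[μ(2/r₂ − 1/a_t)] = 5.8179 km/s.
Second burn Δv₂ = |v₂ − v_a| = 4.964 km/s.
Δv = Δv₁ + Δv₂ = 8.025 + 4.964 = 12.99 km/s.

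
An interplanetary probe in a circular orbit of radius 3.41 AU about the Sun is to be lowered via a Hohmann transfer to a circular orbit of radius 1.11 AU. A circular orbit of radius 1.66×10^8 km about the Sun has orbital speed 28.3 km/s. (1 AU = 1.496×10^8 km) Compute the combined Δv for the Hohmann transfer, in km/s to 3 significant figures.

From the circular-orbit relation v² = μ/r at r = 1.66×10^8 km: μ = v²r = (28.3)² × 1.66×10^8 = 1.32948×10^11 km³/s².
In km: r₁ = 3.41 × 1.496×10^8 = 5.10136×10^8 km; r₂ = 1.11 × 1.496×10^8 = 1.66056×10^8 km.
Transfer-ellipse semi-major axis a_t = (r₁ + r₂)/2 = (5.10136×10^8 + 1.66056×10^8)/2 = 3.38096×10^8 km.
Circular speed at r₁: v₁ = √(μ/r₁) = √(1.32948×10^11/5.10136×10^8) = 16.14 km/s.
Transfer-orbit speed at r₁ (vis-viva): v_a = √[μ(2/r₁ − 1/a_t)] = 11.31 km/s.
First burn Δv₁ = |v_a − v₁| = 4.830 km/s.
At r₂, v₂ = √(μ/r₂) = 28.2952 km/s.
Transfer-orbit speed at r₂: v_p = √[μ(2/r₂ − 1/a_t)] = 34.7565 km/s.
Second burn Δv₂ = |v₂ − v_p| = 6.461 km/s.
Δv = Δv₁ + Δv₂ = 4.830 + 6.461 = 11.29 km/s.

Δv = 11.3 km/s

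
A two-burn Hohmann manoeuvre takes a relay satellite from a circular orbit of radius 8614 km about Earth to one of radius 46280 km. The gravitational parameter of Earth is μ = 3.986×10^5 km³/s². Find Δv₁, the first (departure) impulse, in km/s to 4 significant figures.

Δv₁ = 2.031 km/s

The Hohmann ellipse has a_t = (r₁ + r₂)/2 = 27447 km.
On the circular orbit at r = 8614 km, v_c = √(μ/r) = 6.802 km/s.
Transfer-orbit speed at the same r (vis-viva, a = a_t): v_t = √[μ(2/r − 1/a_t)] = 8.833 km/s.
Δv₁ = |v_t − v_c| = |8.833 − 6.802| = 2.031 km/s.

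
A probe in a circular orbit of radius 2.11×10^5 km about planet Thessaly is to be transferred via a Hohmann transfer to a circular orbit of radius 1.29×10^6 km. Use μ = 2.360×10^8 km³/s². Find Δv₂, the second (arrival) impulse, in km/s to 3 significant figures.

Semi-major axis of the transfer orbit: a_t = (2.110×10^5 + 1.290×10^6)/2 = 7.505×10^5 km.
On the circular orbit at r = 1.290×10^6 km, v_c = √(μ/r) = 13.526 km/s.
Transfer-orbit speed at the same r (vis-viva, a = a_t): v_t = √[μ(2/r − 1/a_t)] = 7.1718 km/s.
Δv₂ = |v_t − v_c| = |7.1718 − 13.526| = 6.354 km/s.

Δv₂ = 6.35 km/s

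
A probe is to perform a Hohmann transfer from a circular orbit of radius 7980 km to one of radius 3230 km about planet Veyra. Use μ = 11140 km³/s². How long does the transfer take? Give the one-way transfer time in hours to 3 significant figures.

Semi-major axis of the transfer orbit: a_t = (7980 + 3230)/2 = 5605 km.
Half the transfer-orbit period gives t = π√(a_t³/μ) = 12490 s.
Converting: 12490 s ÷ 3600 s/hour = 3.47 hours.

t = 3.47 hours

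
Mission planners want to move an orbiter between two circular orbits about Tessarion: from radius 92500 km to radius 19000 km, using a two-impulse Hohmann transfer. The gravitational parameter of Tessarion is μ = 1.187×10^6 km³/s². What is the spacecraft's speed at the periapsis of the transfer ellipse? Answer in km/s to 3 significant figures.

Semi-major axis of the transfer orbit: a_t = (92500 + 19000)/2 = 55750 km.
At periapsis, r = 19000 km.
Vis-viva: v = √[μ(2/r − 1/a_t)] = √[1.187×10^6 × (2/19000 − 1/55750)] = 10.18 km/s.

v = 10.2 km/s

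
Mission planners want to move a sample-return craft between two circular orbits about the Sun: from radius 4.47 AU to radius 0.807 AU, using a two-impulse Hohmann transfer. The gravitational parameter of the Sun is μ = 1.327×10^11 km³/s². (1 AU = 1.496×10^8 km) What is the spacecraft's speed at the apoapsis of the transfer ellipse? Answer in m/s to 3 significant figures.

In km: r₁ = 4.47 × 1.496×10^8 = 6.68712×10^8 km; r₂ = 0.807 × 1.496×10^8 = 1.207272×10^8 km.
Semi-major axis of the transfer orbit: a_t = (6.68712×10^8 + 1.207272×10^8)/2 = 3.947196×10^8 km.
The apoapsis of the transfer ellipse is at r = 6.68712×10^8 km.
From the vis-viva equation, v = √[μ(2/r − 1/a_t)] = 7.791 km/s.

v = 7790 m/s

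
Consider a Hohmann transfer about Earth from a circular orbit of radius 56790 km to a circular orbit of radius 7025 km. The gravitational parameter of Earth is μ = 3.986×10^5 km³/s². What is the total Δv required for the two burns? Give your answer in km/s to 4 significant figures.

Δv = 3.923 km/s

Semi-major axis of the transfer orbit: a_t = (56790 + 7025)/2 = 31907.5 km.
Circular speed at r₁: v₁ = √(μ/r₁) = √(3.986×10^5/56790) = 2.649 km/s.
On the transfer ellipse at r₁, v² = μ(2/r − 1/a) gives v_a = √[μ(2/r₁ − 1/a_t)] = 1.243 km/s.
First burn Δv₁ = |v_a − v₁| = 1.406 km/s.
At r₂, v₂ = √(μ/r₂) = 7.533 km/s.
Transfer-orbit speed at r₂: v_p = √[μ(2/r₂ − 1/a_t)] = 10.05 km/s.
Second burn Δv₂ = |v₂ − v_p| = 2.517 km/s.
Δv = Δv₁ + Δv₂ = 1.406 + 2.517 = 3.923 km/s.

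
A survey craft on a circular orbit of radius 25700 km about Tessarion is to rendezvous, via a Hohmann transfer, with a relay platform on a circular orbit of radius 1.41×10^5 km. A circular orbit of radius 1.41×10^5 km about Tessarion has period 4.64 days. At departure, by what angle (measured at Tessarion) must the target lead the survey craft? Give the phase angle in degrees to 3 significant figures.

From Kepler's third law T² = 4π²r³/μ at r = 1.41×10^5 km, T = 4.64 days = 4.64 × 86400 s = 4.00896×10^5 s: μ = 4π²r³/T² = 6.88579×10^5 km³/s².
Transfer-ellipse semi-major axis a_t = (r₁ + r₂)/2 = (25700 + 1.410×10^5)/2 = 83350 km.
Transfer time t = π√(a_t³/μ) = 91102.7 s.
Target angular speed ω₂ = √(μ/r₂³) = 1.56729×10^-5 rad/s.
Angle swept by the target during transfer: ω₂·t = 1.4278 rad = 81.81°.
Arrival is 180° from departure on the ellipse, so φ = 180° − 81.81° = 98.2°.

φ = 98.2°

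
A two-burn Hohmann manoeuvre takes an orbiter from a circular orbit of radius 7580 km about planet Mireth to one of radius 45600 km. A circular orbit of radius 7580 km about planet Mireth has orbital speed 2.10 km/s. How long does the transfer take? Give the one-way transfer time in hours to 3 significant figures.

From the circular-orbit relation v² = μ/r at r = 7580 km: μ = v²r = (2.10)² × 7580 = 33427.8 km³/s².
The Hohmann ellipse has a_t = (r₁ + r₂)/2 = 26590 km.
By Kepler's third law the transfer-orbit period is T = 2π√(a_t³/μ), so t = T/2 = 74500 s.
Converting: 74500 s ÷ 3600 s/hour = 20.7 hours.

t = 20.7 hours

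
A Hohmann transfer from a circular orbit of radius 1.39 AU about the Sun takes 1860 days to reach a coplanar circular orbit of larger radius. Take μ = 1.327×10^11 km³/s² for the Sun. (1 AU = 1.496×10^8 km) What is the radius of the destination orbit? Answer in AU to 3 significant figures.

r₂ = 8.01 AU

In km: r₁ = 1.39 × 1.496×10^8 = 2.07944×10^8 km.
Transfer time t = 1860 days = 1.60704×10^8 s, and t = π√(a_t³/μ).
So a_t = (μ t²/π²)^(1/3) = (1.327×10^11 × (1.60704×10^8)² / π²)^(1/3) = 7.0287×10^8 km.
Since a_t = (r₁ + r₂)/2, r₂ = 2a_t − r₁ = 2×7.0287×10^8 − 2.07944×10^8 = 1.197796×10^9 km.
In AU: r₂ = 1.197796×10^9 / 1.496×10^8 = 8.01 AU.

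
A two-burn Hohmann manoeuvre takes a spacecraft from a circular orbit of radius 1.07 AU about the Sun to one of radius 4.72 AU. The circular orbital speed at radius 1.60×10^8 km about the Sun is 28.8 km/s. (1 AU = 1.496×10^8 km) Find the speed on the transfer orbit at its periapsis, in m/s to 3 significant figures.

From the circular-orbit relation v² = μ/r at r = 1.60×10^8 km: μ = v²r = (28.8)² × 1.60×10^8 = 1.32710×10^11 km³/s².
In km: r₁ = 1.07 × 1.496×10^8 = 1.60072×10^8 km; r₂ = 4.72 × 1.496×10^8 = 7.06112×10^8 km.
The Hohmann ellipse has a_t = (r₁ + r₂)/2 = 4.33092×10^8 km.
At periapsis, r = 1.60072×10^8 km.
Vis-viva: v = √[μ(2/r − 1/a_t)] = √[1.32710×10^11 × (2/1.60072×10^8 − 1/4.33092×10^8)] = 36.77 km/s.

v = 36800 m/s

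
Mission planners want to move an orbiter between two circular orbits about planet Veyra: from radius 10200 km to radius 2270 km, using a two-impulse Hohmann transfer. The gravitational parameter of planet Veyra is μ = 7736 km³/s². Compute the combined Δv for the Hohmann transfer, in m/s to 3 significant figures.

Δv = 861 m/s

Transfer-ellipse semi-major axis a_t = (r₁ + r₂)/2 = (10200 + 2270)/2 = 6235 km.
Circular speed at r₁: v₁ = √(μ/r₁) = √(7736/10200) = 0.8709 km/s.
Transfer-orbit speed at r₁ (vis-viva): v_a = √[μ(2/r₁ − 1/a_t)] = 0.5255 km/s.
First burn Δv₁ = |v_a − v₁| = 0.3454 km/s.
Circular speed at r₂: v₂ = √(μ/r₂) = 1.8461 km/s.
Transfer-orbit speed at r₂: v_p = √[μ(2/r₂ − 1/a_t)] = 2.3612 km/s.
Second burn Δv₂ = |v₂ − v_p| = 0.5151 km/s.
Δv = Δv₁ + Δv₂ = 0.3454 + 0.5151 = 0.8605 km/s.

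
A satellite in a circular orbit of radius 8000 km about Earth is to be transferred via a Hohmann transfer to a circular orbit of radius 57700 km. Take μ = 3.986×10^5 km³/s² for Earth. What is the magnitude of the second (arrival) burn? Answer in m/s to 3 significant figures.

Semi-major axis of the transfer orbit: a_t = (8000 + 57700)/2 = 32850 km.
Circular speed at r = 57700 km: v_c = √(μ/r) = 2.628 km/s.
Vis-viva on the transfer ellipse at r = 57700 km gives v_t = √[μ(2/r − 1/a_t)] = 1.297 km/s.
Δv₂ = |v_t − v_c| = |1.297 − 2.628| = 1.331 km/s.

Δv₂ = 1330 m/s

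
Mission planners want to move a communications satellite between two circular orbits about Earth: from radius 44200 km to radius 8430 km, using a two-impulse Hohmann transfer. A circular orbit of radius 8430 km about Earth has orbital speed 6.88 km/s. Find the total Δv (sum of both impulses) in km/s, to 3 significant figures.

From the circular-orbit relation v² = μ/r at r = 8430 km: μ = v²r = (6.88)² × 8430 = 3.99029×10^5 km³/s².
The Hohmann ellipse has a_t = (r₁ + r₂)/2 = 26315 km.
At r₁ the circular-orbit speed is v₁ = √(μ/r₁) = 3.005 km/s.
On the transfer ellipse at r₁, v² = μ(2/r − 1/a) gives v_a = √[μ(2/r₁ − 1/a_t)] = 1.701 km/s.
First burn Δv₁ = |v_a − v₁| = 1.304 km/s.
At r₂, v₂ = √(μ/r₂) = 6.880 km/s.
Transfer-orbit speed at r₂: v_p = √[μ(2/r₂ − 1/a_t)] = 8.917 km/s.
Second burn Δv₂ = |v₂ − v_p| = 2.037 km/s.
Total Δv = Δv₁ + Δv₂ = 3.341 km/s.

Δv = 3.34 km/s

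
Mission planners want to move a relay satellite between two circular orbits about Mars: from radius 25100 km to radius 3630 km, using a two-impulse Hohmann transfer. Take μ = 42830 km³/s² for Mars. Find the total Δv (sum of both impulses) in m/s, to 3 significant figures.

Semi-major axis of the transfer orbit: a_t = (25100 + 3630)/2 = 14365 km.
Circular speed at r₁: v₁ = √(μ/r₁) = √(42830/25100) = 1.306283 km/s.
Transfer-orbit speed at r₁ (vis-viva): v_a = √[μ(2/r₁ − 1/a_t)] = 0.6566556 km/s.
First burn Δv₁ = |v_a − v₁| = 0.64963 km/s.
Circular speed at r₂: v₂ = √(μ/r₂) = 3.43495 km/s.
Transfer-orbit speed at r₂: v_p = √[μ(2/r₂ − 1/a_t)] = 4.54051 km/s.
Second burn Δv₂ = |v₂ − v_p| = 1.1056 km/s.
Δv = Δv₁ + Δv₂ = 0.64963 + 1.1056 = 1.755 km/s.

Δv = 1760 m/s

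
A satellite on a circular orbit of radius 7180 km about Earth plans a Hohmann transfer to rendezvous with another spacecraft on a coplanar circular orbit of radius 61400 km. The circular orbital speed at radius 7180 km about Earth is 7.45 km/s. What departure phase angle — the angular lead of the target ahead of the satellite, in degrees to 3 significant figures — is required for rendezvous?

From the circular-orbit relation v² = μ/r at r = 7180 km: μ = v²r = (7.45)² × 7180 = 3.98508×10^5 km³/s².
The Hohmann ellipse has a_t = (r₁ + r₂)/2 = 34290 km.
The half-period of the transfer ellipse is t = π√(a_t³/μ) = 31600 s.
The target's mean motion on its circular orbit is ω₂ = √(μ/r₂³) = 4.149×10^-5 rad/s.
Angle swept by the target during transfer: ω₂·t = 1.3111 rad = 75.12°.
Arrival is 180° from departure on the ellipse, so φ = 180° − 75.12° = 105°.

φ = 105°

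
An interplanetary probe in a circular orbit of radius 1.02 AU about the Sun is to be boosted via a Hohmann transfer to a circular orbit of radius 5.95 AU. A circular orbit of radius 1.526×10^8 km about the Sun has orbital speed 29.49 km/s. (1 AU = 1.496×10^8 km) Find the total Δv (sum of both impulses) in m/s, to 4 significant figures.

From the circular-orbit relation v² = μ/r at r = 1.526×10^8 km: μ = v²r = (29.49)² × 1.526×10^8 = 1.32710×10^11 km³/s².
In km: r₁ = 1.02 × 1.496×10^8 = 1.52592×10^8 km; r₂ = 5.95 × 1.496×10^8 = 8.9012×10^8 km.
The Hohmann ellipse has a_t = (r₁ + r₂)/2 = 5.21356×10^8 km.
Circular speed at r₁: v₁ = √(μ/r₁) = √(1.32710×10^11/1.52592×10^8) = 29.491 km/s.
On the transfer ellipse at r₁, vis-viva equation gives v_p = √[μ(2/r₁ − 1/a_t)] = 38.534 km/s.
First burn Δv₁ = |v_p − v₁| = 9.043 km/s.
Circular speed at r₂: v₂ = √(μ/r₂) = 12.21034 km/s.
Transfer-orbit speed at r₂: v_a = √[μ(2/r₂ − 1/a_t)] = 6.605816 km/s.
Second burn Δv₂ = |v₂ − v_a| = 5.605 km/s.
Total Δv = Δv₁ + Δv₂ = 14.65 km/s.

Δv = 14650 m/s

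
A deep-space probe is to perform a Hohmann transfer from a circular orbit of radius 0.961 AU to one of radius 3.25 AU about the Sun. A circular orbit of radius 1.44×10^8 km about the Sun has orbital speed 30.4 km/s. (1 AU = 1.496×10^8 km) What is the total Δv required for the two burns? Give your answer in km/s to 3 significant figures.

From the circular-orbit relation v² = μ/r at r = 1.44×10^8 km: μ = v²r = (30.4)² × 1.44×10^8 = 1.33079×10^11 km³/s².
In km: r₁ = 0.961 × 1.496×10^8 = 1.437656×10^8 km; r₂ = 3.25 × 1.496×10^8 = 4.862×10^8 km.
The Hohmann ellipse has a_t = (r₁ + r₂)/2 = 3.149828×10^8 km.
At r₁ the circular-orbit speed is v₁ = √(μ/r₁) = 30.425 km/s.
On the transfer ellipse at r₁, vis-viva gives v_p = √[μ(2/r₁ − 1/a_t)] = 37.800 km/s.
First burn Δv₁ = |v_p − v₁| = 7.375 km/s.
Circular speed at r₂: v₂ = √(μ/r₂) = 16.544 km/s.
Transfer-orbit speed at r₂: v_a = √[μ(2/r₂ − 1/a_t)] = 11.177 km/s.
Second burn Δv₂ = |v₂ − v_a| = 5.367 km/s.
Δv = Δv₁ + Δv₂ = 7.375 + 5.367 = 12.74 km/s.

Δv = 12.7 km/s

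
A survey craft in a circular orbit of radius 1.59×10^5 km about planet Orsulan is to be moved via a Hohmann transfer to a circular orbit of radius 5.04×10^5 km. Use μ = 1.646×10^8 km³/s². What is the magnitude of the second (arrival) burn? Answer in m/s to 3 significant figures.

The Hohmann ellipse has a_t = (r₁ + r₂)/2 = 3.315×10^5 km.
Circular speed at r = 5.040×10^5 km: v_c = √(μ/r) = 18.072 km/s.
Vis-viva on the transfer ellipse at r = 5.040×10^5 km gives v_t = √[μ(2/r − 1/a_t)] = 12.516 km/s.
Δv₂ = |v_t − v_c| = |12.516 − 18.072| = 5.556 km/s.

Δv₂ = 5560 m/s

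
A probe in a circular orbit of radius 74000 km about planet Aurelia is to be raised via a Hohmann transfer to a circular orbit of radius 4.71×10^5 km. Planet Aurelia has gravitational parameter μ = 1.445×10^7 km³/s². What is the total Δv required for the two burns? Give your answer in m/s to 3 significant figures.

Δv = 7050 m/s

Transfer-ellipse semi-major axis a_t = (r₁ + r₂)/2 = (74000 + 4.710×10^5)/2 = 2.725×10^5 km.
Circular speed at r₁: v₁ = √(μ/r₁) = √(1.445×10^7/74000) = 13.9739 km/s.
Transfer-orbit speed at r₁ (vis-viva): v_p = √[μ(2/r₁ − 1/a_t)] = 18.3715 km/s.
First burn Δv₁ = |v_p − v₁| = 4.3976 km/s.
Circular speed at r₂: v₂ = √(μ/r₂) = 5.5389 km/s.
Transfer-orbit speed at r₂: v_a = √[μ(2/r₂ − 1/a_t)] = 2.8864 km/s.
Second burn Δv₂ = |v₂ − v_a| = 2.6525 km/s.
Δv = Δv₁ + Δv₂ = 4.3976 + 2.6525 = 7.050 km/s.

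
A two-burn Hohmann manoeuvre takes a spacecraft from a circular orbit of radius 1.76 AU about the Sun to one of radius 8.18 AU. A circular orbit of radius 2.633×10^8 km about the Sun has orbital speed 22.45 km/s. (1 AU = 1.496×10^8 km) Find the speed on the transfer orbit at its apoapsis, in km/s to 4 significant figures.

From the circular-orbit relation v² = μ/r at r = 2.633×10^8 km: μ = v²r = (22.45)² × 2.633×10^8 = 1.32704×10^11 km³/s².
In km: r₁ = 1.76 × 1.496×10^8 = 2.63296×10^8 km; r₂ = 8.18 × 1.496×10^8 = 1.223728×10^9 km.
Transfer-ellipse semi-major axis a_t = (r₁ + r₂)/2 = (2.63296×10^8 + 1.223728×10^9)/2 = 7.43512×10^8 km.
The apoapsis of the transfer ellipse is at r = 1.223728×10^9 km.
From the vis-viva equation, v = √[μ(2/r − 1/a_t)] = 6.197 km/s.

v = 6.197 km/s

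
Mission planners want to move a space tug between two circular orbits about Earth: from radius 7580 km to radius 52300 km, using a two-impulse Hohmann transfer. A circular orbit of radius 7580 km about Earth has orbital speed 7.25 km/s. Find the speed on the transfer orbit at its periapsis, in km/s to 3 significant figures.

v = 9.58 km/s

From the circular-orbit relation v² = μ/r at r = 7580 km: μ = v²r = (7.25)² × 7580 = 3.98424×10^5 km³/s².
Semi-major axis of the transfer orbit: a_t = (7580 + 52300)/2 = 29940 km.
At periapsis, r = 7580 km.
From the vis-viva equation, v = √[μ(2/r − 1/a_t)] = 9.582 km/s.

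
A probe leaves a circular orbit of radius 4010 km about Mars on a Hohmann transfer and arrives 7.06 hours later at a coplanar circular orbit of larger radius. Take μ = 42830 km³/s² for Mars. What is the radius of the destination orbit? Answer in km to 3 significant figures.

r₂ = 24200 km

Transfer time t = 7.06 hours = 25416 s, and t = π√(a_t³/μ).
So a_t = (μ t²/π²)^(1/3) = (42830 × (25416)² / π²)^(1/3) = 14100 km.
Since a_t = (r₁ + r₂)/2, r₂ = 2a_t − r₁ = 2×14100 − 4010 = 24190 km.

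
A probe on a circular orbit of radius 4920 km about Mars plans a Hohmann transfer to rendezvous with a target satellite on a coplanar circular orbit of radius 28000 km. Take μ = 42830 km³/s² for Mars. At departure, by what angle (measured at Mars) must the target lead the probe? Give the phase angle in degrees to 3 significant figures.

φ = 98.9°

The Hohmann ellipse has a_t = (r₁ + r₂)/2 = 16460 km.
Transfer time t = π√(a_t³/μ) = 32060 s.
Target angular speed ω₂ = √(μ/r₂³) = 4.417×10^-5 rad/s.
Angle swept by the target during transfer: ω₂·t = 1.416 rad = 81.13°.
The probe traverses 180° on the transfer ellipse, so the target must lead by 180° − 81.13° = 98.9°.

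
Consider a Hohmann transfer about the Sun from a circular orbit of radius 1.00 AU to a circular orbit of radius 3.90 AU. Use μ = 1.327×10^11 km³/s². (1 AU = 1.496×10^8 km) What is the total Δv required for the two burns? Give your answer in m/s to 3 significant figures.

In km: r₁ = 1.00 × 1.496×10^8 = 1.496×10^8 km; r₂ = 3.90 × 1.496×10^8 = 5.8344×10^8 km.
The Hohmann ellipse has a_t = (r₁ + r₂)/2 = 3.6652×10^8 km.
Circular speed at r₁: v₁ = √(μ/r₁) = √(1.327×10^11/1.496×10^8) = 29.783 km/s.
On the transfer ellipse at r₁, v² = μ(2/r − 1/a) gives v_p = √[μ(2/r₁ − 1/a_t)] = 37.577 km/s.
First burn Δv₁ = |v_p − v₁| = 7.794 km/s.
Circular speed at r₂: v₂ = √(μ/r₂) = 15.081 km/s.
Transfer-orbit speed at r₂: v_a = √[μ(2/r₂ − 1/a_t)] = 9.6351 km/s.
Second burn Δv₂ = |v₂ − v_a| = 5.446 km/s.
Total Δv = Δv₁ + Δv₂ = 13.24 km/s.

Δv = 13200 m/s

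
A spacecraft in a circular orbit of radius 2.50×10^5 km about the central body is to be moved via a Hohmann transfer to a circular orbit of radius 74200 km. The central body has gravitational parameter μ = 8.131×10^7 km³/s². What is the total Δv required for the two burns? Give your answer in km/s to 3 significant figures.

Δv = 13.8 km/s

Transfer-ellipse semi-major axis a_t = (r₁ + r₂)/2 = (2.500×10^5 + 74200)/2 = 1.621×10^5 km.
Circular speed at r₁: v₁ = √(μ/r₁) = √(8.131×10^7/2.500×10^5) = 18.034 km/s.
On the transfer ellipse at r₁, v² = μ(2/r − 1/a) gives v_a = √[μ(2/r₁ − 1/a_t)] = 12.201 km/s.
First burn Δv₁ = |v_a − v₁| = 5.833 km/s.
Circular speed at r₂: v₂ = √(μ/r₂) = 33.103 km/s.
Transfer-orbit speed at r₂: v_p = √[μ(2/r₂ − 1/a_t)] = 41.110 km/s.
Second burn Δv₂ = |v₂ − v_p| = 8.007 km/s.
Δv = Δv₁ + Δv₂ = 5.833 + 8.007 = 13.84 km/s.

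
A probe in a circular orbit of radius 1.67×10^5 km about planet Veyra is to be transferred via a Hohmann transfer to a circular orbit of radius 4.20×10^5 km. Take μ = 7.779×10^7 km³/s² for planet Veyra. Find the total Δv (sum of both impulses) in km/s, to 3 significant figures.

Δv = 7.58 km/s

The Hohmann ellipse has a_t = (r₁ + r₂)/2 = 2.935×10^5 km.
Circular speed at r₁: v₁ = √(μ/r₁) = √(7.779×10^7/1.670×10^5) = 21.5826 km/s.
Transfer-orbit speed at r₁ (v² = μ(2/r − 1/a)): v_p = √[μ(2/r₁ − 1/a_t)] = 25.8181 km/s.
First burn Δv₁ = |v_p − v₁| = 4.2355 km/s.
At r₂, v₂ = √(μ/r₂) = 13.60935 km/s.
Transfer-orbit speed at r₂: v_a = √[μ(2/r₂ − 1/a_t)] = 10.26577 km/s.
Second burn Δv₂ = |v₂ − v_a| = 3.3436 km/s.
Total Δv = Δv₁ + Δv₂ = 7.579 km/s.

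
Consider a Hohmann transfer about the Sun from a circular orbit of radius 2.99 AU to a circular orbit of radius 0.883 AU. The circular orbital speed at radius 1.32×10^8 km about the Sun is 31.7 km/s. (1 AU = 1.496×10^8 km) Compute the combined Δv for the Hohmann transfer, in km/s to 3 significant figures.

From the circular-orbit relation v² = μ/r at r = 1.32×10^8 km: μ = v²r = (31.7)² × 1.32×10^8 = 1.32645×10^11 km³/s².
In km: r₁ = 2.99 × 1.496×10^8 = 4.47304×10^8 km; r₂ = 0.883 × 1.496×10^8 = 1.320968×10^8 km.
Semi-major axis of the transfer orbit: a_t = (4.47304×10^8 + 1.320968×10^8)/2 = 2.897004×10^8 km.
Circular speed at r₁: v₁ = √(μ/r₁) = √(1.32645×10^11/4.47304×10^8) = 17.220 km/s.
Transfer-orbit speed at r₁ (vis-viva): v_a = √[μ(2/r₁ − 1/a_t)] = 11.628 km/s.
First burn Δv₁ = |v_a − v₁| = 5.592 km/s.
Circular speed at r₂: v₂ = √(μ/r₂) = 31.6884 km/s.
Transfer-orbit speed at r₂: v_p = √[μ(2/r₂ − 1/a_t)] = 39.3756 km/s.
Second burn Δv₂ = |v₂ − v_p| = 7.687 km/s.
Δv = Δv₁ + Δv₂ = 5.592 + 7.687 = 13.28 km/s.

Δv = 13.3 km/s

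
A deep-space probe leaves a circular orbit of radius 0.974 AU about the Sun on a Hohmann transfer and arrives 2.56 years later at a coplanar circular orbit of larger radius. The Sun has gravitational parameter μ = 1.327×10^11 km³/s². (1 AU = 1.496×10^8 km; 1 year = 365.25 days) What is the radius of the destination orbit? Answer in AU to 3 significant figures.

r₂ = 4.97 AU

In km: r₁ = 0.974 × 1.496×10^8 = 1.457104×10^8 km.
Transfer time t = 2.56 years × 365.25 × 86400 s = 8.0787456×10^7 s, and t = π√(a_t³/μ).
So a_t = (μ t²/π²)^(1/3) = (1.327×10^11 × (8.0787456×10^7)² / π²)^(1/3) = 4.4438×10^8 km.
Since a_t = (r₁ + r₂)/2, r₂ = 2a_t − r₁ = 2×4.4438×10^8 − 1.457104×10^8 = 7.430496×10^8 km.
In AU: r₂ = 7.430496×10^8 / 1.496×10^8 = 4.97 AU.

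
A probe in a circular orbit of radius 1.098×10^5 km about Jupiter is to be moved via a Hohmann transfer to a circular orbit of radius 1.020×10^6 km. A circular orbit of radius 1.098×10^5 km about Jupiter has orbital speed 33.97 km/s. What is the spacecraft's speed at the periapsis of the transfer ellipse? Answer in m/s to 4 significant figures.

From the circular-orbit relation v² = μ/r at r = 1.098×10^5 km: μ = v²r = (33.97)² × 1.098×10^5 = 1.26705×10^8 km³/s².
Semi-major axis of the transfer orbit: a_t = (1.098×10^5 + 1.020×10^6)/2 = 5.649×10^5 km.
At periapsis, r = 1.098×10^5 km.
From the vis-viva equation, v = √[μ(2/r − 1/a_t)] = 45.65 km/s.

v = 45650 m/s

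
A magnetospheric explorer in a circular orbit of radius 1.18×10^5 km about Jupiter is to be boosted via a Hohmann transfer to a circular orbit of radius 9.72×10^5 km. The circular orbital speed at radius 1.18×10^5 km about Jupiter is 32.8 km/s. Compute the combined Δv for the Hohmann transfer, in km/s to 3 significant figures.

Δv = 17.1 km/s

From the circular-orbit relation v² = μ/r at r = 1.18×10^5 km: μ = v²r = (32.8)² × 1.18×10^5 = 1.26949×10^8 km³/s².
Transfer-ellipse semi-major axis a_t = (r₁ + r₂)/2 = (1.180×10^5 + 9.720×10^5)/2 = 5.450×10^5 km.
At r₁ the circular-orbit speed is v₁ = √(μ/r₁) = 32.80 km/s.
Transfer-orbit speed at r₁ (vis-viva equation): v_p = √[μ(2/r₁ − 1/a_t)] = 43.80 km/s.
First burn Δv₁ = |v_p − v₁| = 11.00 km/s.
Circular speed at r₂: v₂ = √(μ/r₂) = 11.4283 km/s.
Transfer-orbit speed at r₂: v_a = √[μ(2/r₂ − 1/a_t)] = 5.31771 km/s.
Second burn Δv₂ = |v₂ − v_a| = 6.111 km/s.
Total Δv = Δv₁ + Δv₂ = 17.11 km/s.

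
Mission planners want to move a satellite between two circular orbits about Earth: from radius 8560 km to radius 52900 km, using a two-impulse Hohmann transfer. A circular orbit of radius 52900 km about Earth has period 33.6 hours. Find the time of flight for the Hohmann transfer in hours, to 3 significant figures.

From Kepler's third law T² = 4π²r³/μ at r = 52900 km, T = 33.6 hours = 33.6 × 3600 s = 1.2096×10^5 s: μ = 4π²r³/T² = 3.99432×10^5 km³/s².
Semi-major axis of the transfer orbit: a_t = (8560 + 52900)/2 = 30730 km.
Transfer time t = π√(a_t³/μ) = π√((30730)³ / 3.99432×10^5) = 26780 s.
Converting: 26780 s ÷ 3600 s/hour = 7.44 hours.

t = 7.44 hours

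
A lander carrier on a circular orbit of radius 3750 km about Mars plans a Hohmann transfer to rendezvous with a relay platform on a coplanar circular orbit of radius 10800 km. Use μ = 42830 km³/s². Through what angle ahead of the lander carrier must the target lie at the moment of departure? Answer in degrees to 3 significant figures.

Transfer-ellipse semi-major axis a_t = (r₁ + r₂)/2 = (3750 + 10800)/2 = 7275 km.
The half-period of the transfer ellipse is t = π√(a_t³/μ) = 9419 s.
The target's mean motion on its circular orbit is ω₂ = √(μ/r₂³) = 1.844×10^-4 rad/s.
Angle swept by the target during transfer: ω₂·t = 1.73686 rad = 99.51°.
The lander carrier traverses 180° on the transfer ellipse, so the target must lead by 180° − 99.51° = 80.5°.

φ = 80.5°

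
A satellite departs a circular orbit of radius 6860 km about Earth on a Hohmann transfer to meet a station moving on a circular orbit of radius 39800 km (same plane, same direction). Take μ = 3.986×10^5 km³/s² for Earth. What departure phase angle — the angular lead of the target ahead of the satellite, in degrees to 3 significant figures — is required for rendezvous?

φ = 99.2°

Transfer-ellipse semi-major axis a_t = (r₁ + r₂)/2 = (6860 + 39800)/2 = 23330 km.
The half-period of the transfer ellipse is t = π√(a_t³/μ) = 17732 s.
The target's mean motion on its circular orbit is ω₂ = √(μ/r₂³) = 7.9514×10^-5 rad/s.
Angle swept by the target during transfer: ω₂·t = 1.4099 rad = 80.78°.
Arrival is 180° from departure on the ellipse, so φ = 180° − 80.78° = 99.2°.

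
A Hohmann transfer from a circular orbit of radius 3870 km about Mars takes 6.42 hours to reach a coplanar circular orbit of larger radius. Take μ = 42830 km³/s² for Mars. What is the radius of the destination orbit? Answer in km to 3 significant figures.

Transfer time t = 6.42 hours = 23112 s, and t = π√(a_t³/μ).
So a_t = (μ t²/π²)^(1/3) = (42830 × (23112)² / π²)^(1/3) = 13235 km.
Since a_t = (r₁ + r₂)/2, r₂ = 2a_t − r₁ = 2×13235 − 3870 = 22600 km.

r₂ = 22600 km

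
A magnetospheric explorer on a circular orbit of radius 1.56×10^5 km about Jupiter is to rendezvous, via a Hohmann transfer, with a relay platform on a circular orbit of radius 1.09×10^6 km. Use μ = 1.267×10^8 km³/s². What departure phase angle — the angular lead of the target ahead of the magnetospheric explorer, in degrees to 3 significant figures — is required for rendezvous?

φ = 102°

The Hohmann ellipse has a_t = (r₁ + r₂)/2 = 6.230×10^5 km.
The half-period of the transfer ellipse is t = π√(a_t³/μ) = 1.3724×10^5 s.
Target angular speed ω₂ = √(μ/r₂³) = 9.8912×10^-6 rad/s.
Angle swept by the target during transfer: ω₂·t = 1.3575 rad = 77.78°.
The magnetospheric explorer traverses 180° on the transfer ellipse, so the target must lead by 180° − 77.78° = 102°.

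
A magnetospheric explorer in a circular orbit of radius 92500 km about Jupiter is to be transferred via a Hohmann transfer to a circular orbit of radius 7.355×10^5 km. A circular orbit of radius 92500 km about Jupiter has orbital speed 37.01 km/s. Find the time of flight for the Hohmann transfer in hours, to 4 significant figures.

From the circular-orbit relation v² = μ/r at r = 92500 km: μ = v²r = (37.01)² × 92500 = 1.26701×10^8 km³/s².
Transfer-ellipse semi-major axis a_t = (r₁ + r₂)/2 = (92500 + 7.355×10^5)/2 = 4.140×10^5 km.
Half the transfer-orbit period gives t = π√(a_t³/μ) = 74350 s.
Converting: 74350 s ÷ 3600 s/hour = 20.65 hours.

t = 20.65 hours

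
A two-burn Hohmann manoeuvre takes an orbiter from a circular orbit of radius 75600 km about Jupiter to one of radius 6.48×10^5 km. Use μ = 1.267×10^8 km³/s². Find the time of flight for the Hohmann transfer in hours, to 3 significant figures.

t = 16.9 hours

Transfer-ellipse semi-major axis a_t = (r₁ + r₂)/2 = (75600 + 6.480×10^5)/2 = 3.618×10^5 km.
By Kepler's third law the transfer-orbit period is T = 2π√(a_t³/μ), so t = T/2 = 60740 s.
Converting: 60740 s ÷ 3600 s/hour = 16.9 hours.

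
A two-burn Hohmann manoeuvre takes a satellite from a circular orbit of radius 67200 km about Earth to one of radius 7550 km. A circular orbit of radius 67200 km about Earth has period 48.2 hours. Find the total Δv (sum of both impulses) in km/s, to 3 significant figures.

From Kepler's third law T² = 4π²r³/μ at r = 67200 km, T = 48.2 hours = 48.2 × 3600 s = 1.7352×10^5 s: μ = 4π²r³/T² = 3.97895×10^5 km³/s².
Semi-major axis of the transfer orbit: a_t = (67200 + 7550)/2 = 37375 km.
At r₁ the circular-orbit speed is v₁ = √(μ/r₁) = 2.43332 km/s.
Transfer-orbit speed at r₁ (vis-viva equation): v_a = √[μ(2/r₁ − 1/a_t)] = 1.09366 km/s.
First burn Δv₁ = |v_a − v₁| = 1.3397 km/s.
Circular speed at r₂: v₂ = √(μ/r₂) = 7.2596 km/s.
Transfer-orbit speed at r₂: v_p = √[μ(2/r₂ − 1/a_t)] = 9.7343 km/s.
Second burn Δv₂ = |v₂ − v_p| = 2.4747 km/s.
Δv = Δv₁ + Δv₂ = 1.3397 + 2.4747 = 3.814 km/s.

Δv = 3.81 km/s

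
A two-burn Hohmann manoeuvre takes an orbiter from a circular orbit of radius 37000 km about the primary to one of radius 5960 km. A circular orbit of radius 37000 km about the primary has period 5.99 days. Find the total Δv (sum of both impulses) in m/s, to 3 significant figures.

From Kepler's third law T² = 4π²r³/μ at r = 37000 km, T = 5.99 days = 5.99 × 86400 s = 5.17536×10^5 s: μ = 4π²r³/T² = 7465.93 km³/s².
Semi-major axis of the transfer orbit: a_t = (37000 + 5960)/2 = 21480 km.
At r₁ the circular-orbit speed is v₁ = √(μ/r₁) = 0.4492 km/s.
Transfer-orbit speed at r₁ (v² = μ(2/r − 1/a)): v_a = √[μ(2/r₁ − 1/a_t)] = 0.2366 km/s.
First burn Δv₁ = |v_a − v₁| = 0.2126 km/s.
At r₂, v₂ = √(μ/r₂) = 1.1192 km/s.
Transfer-orbit speed at r₂: v_p = √[μ(2/r₂ − 1/a_t)] = 1.4689 km/s.
Second burn Δv₂ = |v₂ − v_p| = 0.3497 km/s.
Total Δv = Δv₁ + Δv₂ = 0.5623 km/s.

Δv = 562 m/s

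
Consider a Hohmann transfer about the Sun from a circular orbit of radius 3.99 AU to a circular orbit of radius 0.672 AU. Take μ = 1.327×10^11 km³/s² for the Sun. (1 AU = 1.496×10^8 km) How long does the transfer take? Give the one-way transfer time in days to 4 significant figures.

t = 650.0 days

In km: r₁ = 3.99 × 1.496×10^8 = 5.96904×10^8 km; r₂ = 0.672 × 1.496×10^8 = 1.005312×10^8 km.
Transfer-ellipse semi-major axis a_t = (r₁ + r₂)/2 = (5.96904×10^8 + 1.005312×10^8)/2 = 3.487176×10^8 km.
Half the transfer-orbit period gives t = π√(a_t³/μ) = 5.616×10^7 s.
Converting: 5.616×10^7 s ÷ 86400 s/day = 650.0 days.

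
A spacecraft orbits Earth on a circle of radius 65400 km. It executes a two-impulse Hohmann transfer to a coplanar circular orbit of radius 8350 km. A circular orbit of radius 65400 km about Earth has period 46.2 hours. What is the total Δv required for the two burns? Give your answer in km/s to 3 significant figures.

From Kepler's third law T² = 4π²r³/μ at r = 65400 km, T = 46.2 hours = 46.2 × 3600 s = 1.6632×10^5 s: μ = 4π²r³/T² = 3.99212×10^5 km³/s².
Transfer-ellipse semi-major axis a_t = (r₁ + r₂)/2 = (65400 + 8350)/2 = 36875 km.
At r₁ the circular-orbit speed is v₁ = √(μ/r₁) = 2.471 km/s.
On the transfer ellipse at r₁, vis-viva equation gives v_a = √[μ(2/r₁ − 1/a_t)] = 1.176 km/s.
First burn Δv₁ = |v_a − v₁| = 1.295 km/s.
Circular speed at r₂: v₂ = √(μ/r₂) = 6.914 km/s.
Transfer-orbit speed at r₂: v_p = √[μ(2/r₂ − 1/a_t)] = 9.208 km/s.
Second burn Δv₂ = |v₂ − v_p| = 2.294 km/s.
Δv = Δv₁ + Δv₂ = 1.295 + 2.294 = 3.589 km/s.

Δv = 3.59 km/s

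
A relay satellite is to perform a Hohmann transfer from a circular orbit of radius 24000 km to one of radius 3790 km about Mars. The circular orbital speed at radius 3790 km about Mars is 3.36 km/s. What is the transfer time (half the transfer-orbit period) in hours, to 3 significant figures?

From the circular-orbit relation v² = μ/r at r = 3790 km: μ = v²r = (3.36)² × 3790 = 42787.6 km³/s².
Transfer-ellipse semi-major axis a_t = (r₁ + r₂)/2 = (24000 + 3790)/2 = 13895 km.
Transfer time t = π√(a_t³/μ) = π√((13895)³ / 42787.6) = 24880 s.
Converting: 24880 s ÷ 3600 s/hour = 6.91 hours.

t = 6.91 hours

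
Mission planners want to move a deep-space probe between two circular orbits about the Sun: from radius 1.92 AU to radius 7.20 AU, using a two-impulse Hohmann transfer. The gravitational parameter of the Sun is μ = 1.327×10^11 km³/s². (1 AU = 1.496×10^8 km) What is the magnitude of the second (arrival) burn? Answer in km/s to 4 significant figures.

In km: r₁ = 1.92 × 1.496×10^8 = 2.87232×10^8 km; r₂ = 7.20 × 1.496×10^8 = 1.07712×10^9 km.
The Hohmann ellipse has a_t = (r₁ + r₂)/2 = 6.82176×10^8 km.
On the circular orbit at r = 1.07712×10^9 km, v_c = √(μ/r) = 11.0995 km/s.
Transfer-orbit speed at the same r (vis-viva, a = a_t): v_t = √[μ(2/r − 1/a_t)] = 7.20231 km/s.
Δv₂ = |v_t − v_c| = |7.20231 − 11.0995| = 3.897 km/s.

Δv₂ = 3.897 km/s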